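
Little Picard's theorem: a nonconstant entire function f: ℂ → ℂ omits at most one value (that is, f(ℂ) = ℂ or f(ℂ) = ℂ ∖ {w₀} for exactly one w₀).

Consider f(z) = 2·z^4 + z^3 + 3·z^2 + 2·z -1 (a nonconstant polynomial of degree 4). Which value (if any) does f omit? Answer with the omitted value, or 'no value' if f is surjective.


Little Picard bounds the complement of f(ℂ) to at most one point.
For every w ∈ ℂ, the equation p(z) − w = 0 is a nonconstant polynomial in z and hence has at least one root by the fundamental theorem of algebra. So p is surjective onto ℂ, omitting no value.

Omitted value: no value.


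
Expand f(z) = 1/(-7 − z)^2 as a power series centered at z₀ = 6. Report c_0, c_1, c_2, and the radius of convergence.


Let w = z − z₀, so z = z₀ + w.
Then -7 − z = -7 − (z₀ + w) = (-7 − z₀) − w = -13 − w.
f(z) = 1/(-13 − w)^2 = (1/(-13)^2) · (1 − w/(-13))^{−2}.
By the binomial series (1−u)^{−2} = Σ_{n≥0} C(n+1, 1) u^n for |u|<1, with u = w/(-13):
  c_n = C(n+1, 1) / (-13)^(n+2).
  c_0 = 1/(-13)^2 = 1/169.
  c_1 = 2/(-13)^3 = -2/2197.
  c_2 = 3/(-13)^4 = 3/28561.
The series is valid for |w/d| < 1, i.e. |z − z₀| < |d|.
Radius of convergence: R = |-7 − z₀| = |-13| = 13 (distance from z₀ to the singularity z = -7).

c_0 = 1/169, c_1 = -2/2197, c_2 = 3/28561; R = 13.


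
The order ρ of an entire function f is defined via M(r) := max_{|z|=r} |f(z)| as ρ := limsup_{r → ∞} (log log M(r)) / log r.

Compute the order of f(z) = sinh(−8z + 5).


sinh(w) is a linear combination of e^{iw} and e^{−iw} (or e^w, e^{−w} in the hyperbolic case), so |sinh(w)| ≤ e^{|w|}. With w = −8z + 5, |w| ≤ 8|z| + 5 = 8r + 5 on |z| = r, giving M(r) ≤ e^{8r + 5}, so ρ ≤ 1. On a suitable ray (z = it for sin/cos; z = t for sinh/cosh, t real → ∞), |sinh(−8z + 5)| grows like e^{8|t|}/2, so ρ ≥ 1. Hence ρ = 1.
Therefore ρ = 1.

Order ρ = 1.


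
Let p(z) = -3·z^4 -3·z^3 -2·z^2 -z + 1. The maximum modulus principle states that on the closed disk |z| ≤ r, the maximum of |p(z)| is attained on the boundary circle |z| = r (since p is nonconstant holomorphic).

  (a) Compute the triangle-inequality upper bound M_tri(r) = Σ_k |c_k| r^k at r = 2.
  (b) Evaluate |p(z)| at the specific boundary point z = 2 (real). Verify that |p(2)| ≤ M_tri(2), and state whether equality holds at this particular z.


Coefficients: c_0 = 1, c_1 = -1, c_2 = -2, c_3 = -3, c_4 = -3. Radius r = 2.
Part (a). Triangle bound: M_tri(r) = Σ_k |c_k| r^k
  = |1|·2^0 + |-1|·2^1 + |-2|·2^2 + |-3|·2^3 + |-3|·2^4
  = 1 + 2 + 8 + 24 + 48 = 83.
This bounds M(r) := max_{|z|=r} |p(z)| from above; equality holds iff all terms c_k z^k can be made to align in phase at a single z on |z|=r.
Part (b). At z = 2 (real, on the circle |z| = r):
  p(2) = (1)·2^0 + (-1)·2^1 + (-2)·2^2 + (-3)·2^3 + (-3)·2^4 = -81.
  |p(2)| = 81.
Check: |p(2)| = 81 ≤ 83 = M_tri(2). ✓ Equality does not hold at z = 2 (the coefficients have mixed signs, so the terms do not all align in phase there).

M_tri(2) = 83; |p(2)| = 81; equality at z=2: no.


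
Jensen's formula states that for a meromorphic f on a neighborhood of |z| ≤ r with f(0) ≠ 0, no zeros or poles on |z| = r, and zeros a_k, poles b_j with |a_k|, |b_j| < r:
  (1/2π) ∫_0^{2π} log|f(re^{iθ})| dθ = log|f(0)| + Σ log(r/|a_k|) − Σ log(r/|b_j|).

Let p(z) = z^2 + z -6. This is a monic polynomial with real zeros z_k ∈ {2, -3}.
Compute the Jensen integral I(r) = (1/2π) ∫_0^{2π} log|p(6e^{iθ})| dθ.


Zeros: -3, 2; r = 6.
Inside |z| < r: -3, 2. Outside (|z| ≥ r): ∅.
p(0) = -6, so log|p(0)| = log(6) = 1.7918.
Apply Jensen: I(r) = log|p(0)| + Σ_k log(r/|z_k|), summed over zeros inside |z| < r.
  log(r/|z_k|) for z_k = 2: log(6/2) = 1.0986
  log(r/|z_k|) for z_k = -3: log(6/3) = 0.6931
Sum over inside zeros: 1.7918.
I(r) = log|p(0)| + (inside sum) = 1.7918 + 1.7918 = 3.5835.
Closed form (all zeros inside, monic): I(r) = n·log(r) = 2·log(6) = 3.5835. ✓

I(r) ≈ 3.5835.


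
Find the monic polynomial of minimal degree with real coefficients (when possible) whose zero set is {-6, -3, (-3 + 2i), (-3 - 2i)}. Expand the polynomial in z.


The polynomial is p(z) = ∏_{α ∈ S} (z − α), where S = {-6, -3, (-3 + 2i), (-3 - 2i)}.
Expanding the product yields: p(z) = z^4 + 15·z^3 + 85·z^2 + 225·z + 234.
Note conjugate pairs combine to real quadratics: (z − (-3+2i))(z − (-3−2i)) = z² + 6z + 13.
The resulting polynomial has degree 4 and real coefficients as required.

p(z) = z^4 + 15·z^3 + 85·z^2 + 225·z + 234.


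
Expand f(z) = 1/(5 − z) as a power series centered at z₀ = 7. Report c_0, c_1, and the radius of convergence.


Let w = z − z₀, so z = z₀ + w.
Then 5 − z = 5 − (z₀ + w) = (5 − z₀) − w = -2 − w.
f(z) = 1/(-2 − w) = (1/(-2)) · 1/(1 − w/(-2)) = Σ_{n≥0} w^n / (-2)^(n+1).
So c_n = 1/(-2)^(n+1):
  c_0 = 1/(-2)^1 = -1/2.
  c_1 = 1/(-2)^2 = 1/4.
The series is valid for |w/d| < 1, i.e. |z − z₀| < |d|.
Radius of convergence: R = |5 − z₀| = |-2| = 2 (distance from z₀ to the singularity z = 5).

c_0 = -1/2, c_1 = 1/4; R = 2.


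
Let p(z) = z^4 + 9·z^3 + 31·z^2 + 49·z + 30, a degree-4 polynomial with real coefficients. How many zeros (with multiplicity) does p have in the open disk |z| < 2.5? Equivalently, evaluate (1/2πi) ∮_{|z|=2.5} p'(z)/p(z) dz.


The zeros of p are: -2, -3, (-2 + 1i), (-2 - 1i).
Their magnitudes are: 2, 3, 2.236, 2.236.
Zeros with |z| < R = 2.5: -2, (-2 + 1i), (-2 - 1i).
Count = 3.
By the argument principle, (1/2πi) ∮_{|z|=R} p'(z)/p(z) dz equals exactly this count.

Number of zeros inside |z| < 2.5: 3.


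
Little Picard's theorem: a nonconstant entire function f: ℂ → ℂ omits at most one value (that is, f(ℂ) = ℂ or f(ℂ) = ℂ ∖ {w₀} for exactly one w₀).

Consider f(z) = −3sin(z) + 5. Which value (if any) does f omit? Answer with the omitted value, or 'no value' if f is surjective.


Little Picard bounds the complement of f(ℂ) to at most one point.
sin is entire and surjective onto ℂ: for every w ∈ ℂ, sin(ζ) = w has a solution ζ ∈ ℂ (e.g., via the complex inverse arcsin). With ζ = z this gives z = ζ/(1). Then -3·sin(z) takes every value in -3·ℂ = ℂ, and adding 5 is a bijection of ℂ. So f is surjective and omits no value. (Note: only on the real line is sin bounded by [−1, 1].)

Omitted value: no value.


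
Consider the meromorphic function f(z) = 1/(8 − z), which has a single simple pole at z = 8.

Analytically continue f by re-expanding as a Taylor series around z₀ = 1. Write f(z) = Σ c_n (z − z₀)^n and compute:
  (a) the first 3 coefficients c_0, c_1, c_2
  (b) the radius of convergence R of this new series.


Let w = z − z₀, so z = z₀ + w.
Then 8 − z = 8 − (z₀ + w) = (8 − z₀) − w = 7 − w.
f(z) = 1/(7 − w) = (1/(7)) · 1/(1 − w/(7)) = Σ_{n≥0} w^n / (7)^(n+1).
So c_n = 1/(7)^(n+1):
  c_0 = 1/(7)^1 = 1/7.
  c_1 = 1/(7)^2 = 1/49.
  c_2 = 1/(7)^3 = 1/343.
The series is valid for |w/d| < 1, i.e. |z − z₀| < |d|.
Radius of convergence: R = |8 − z₀| = |7| = 7 (distance from z₀ to the singularity z = 8).

c_0 = 1/7, c_1 = 1/49, c_2 = 1/343; R = 7.


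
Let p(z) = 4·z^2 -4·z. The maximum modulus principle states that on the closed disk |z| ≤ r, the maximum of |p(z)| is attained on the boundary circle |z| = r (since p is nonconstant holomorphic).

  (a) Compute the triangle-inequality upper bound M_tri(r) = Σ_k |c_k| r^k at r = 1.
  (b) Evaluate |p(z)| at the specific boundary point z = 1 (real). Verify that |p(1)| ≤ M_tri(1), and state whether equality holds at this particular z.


Coefficients: c_0 = 0, c_1 = -4, c_2 = 4. Radius r = 1.
Part (a). Triangle bound: M_tri(r) = Σ_k |c_k| r^k
  = |0|·1^0 + |-4|·1^1 + |4|·1^2
  = 0 + 4 + 4 = 8.
This bounds M(r) := max_{|z|=r} |p(z)| from above; equality holds iff all terms c_k z^k can be made to align in phase at a single z on |z|=r.
Part (b). At z = 1 (real, on the circle |z| = r):
  p(1) = (0)·1^0 + (-4)·1^1 + (4)·1^2 = 0.
  |p(1)| = 0.
Check: |p(1)| = 0 ≤ 8 = M_tri(1). ✓ Equality does not hold at z = 1 (the coefficients have mixed signs, so the terms do not all align in phase there).

M_tri(1) = 8; |p(1)| = 0; equality at z=1: no.


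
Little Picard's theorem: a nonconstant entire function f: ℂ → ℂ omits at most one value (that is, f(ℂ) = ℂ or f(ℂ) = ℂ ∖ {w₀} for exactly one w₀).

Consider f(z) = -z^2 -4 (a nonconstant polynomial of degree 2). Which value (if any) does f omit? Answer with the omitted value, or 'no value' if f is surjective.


Little Picard bounds the complement of f(ℂ) to at most one point.
For every w ∈ ℂ, the equation p(z) − w = 0 is a nonconstant polynomial in z and hence has at least one root by the fundamental theorem of algebra. So p is surjective onto ℂ, omitting no value.

Omitted value: no value.


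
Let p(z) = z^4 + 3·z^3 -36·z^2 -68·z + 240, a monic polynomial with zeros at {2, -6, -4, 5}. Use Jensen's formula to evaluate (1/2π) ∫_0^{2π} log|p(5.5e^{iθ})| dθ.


Zeros: -6, -4, 2, 5; r = 5.5.
Inside |z| < r: -4, 2, 5. Outside (|z| ≥ r): -6.
p(0) = 240, so log|p(0)| = log(240) = 5.4806.
Apply Jensen: I(r) = log|p(0)| + Σ_k log(r/|z_k|), summed over zeros inside |z| < r.
  log(r/|z_k|) for z_k = 2: log(5.5/2) = 1.0116
  log(r/|z_k|) for z_k = -4: log(5.5/4) = 0.3185
  log(r/|z_k|) for z_k = 5: log(5.5/5) = 0.0953
  Outside zeros (-6) contribute nothing to the Jensen sum.
Sum over inside zeros: 1.4254.
I(r) = log|p(0)| + (inside sum) = 5.4806 + 1.4254 = 6.9060.
Note: since some zeros are outside |z| ≤ r, the simplified n·log(r) form does NOT apply — only the inside zeros contribute.

I(r) ≈ 6.9060.


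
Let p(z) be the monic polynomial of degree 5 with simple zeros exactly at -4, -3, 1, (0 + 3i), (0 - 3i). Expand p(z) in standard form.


The polynomial is p(z) = ∏_{α ∈ S} (z − α), where S = {-4, -3, 1, (0 + 3i), (0 - 3i)}.
Expanding the product yields: p(z) = z^5 + 6·z^4 + 14·z^3 + 42·z^2 + 45·z -108.
Note conjugate pairs combine to real quadratics: (z − (0+3i))(z − (0−3i)) = z² + 9.
The resulting polynomial has degree 5 and real coefficients as required.

p(z) = z^5 + 6·z^4 + 14·z^3 + 42·z^2 + 45·z -108.


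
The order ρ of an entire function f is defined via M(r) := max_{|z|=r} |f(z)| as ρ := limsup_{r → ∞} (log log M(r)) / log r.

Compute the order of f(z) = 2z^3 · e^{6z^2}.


M(r) = max_{|z|=r} |2|·|z|^3·|e^{6z^2}| = 2·r^3 · e^{6r^2} (the factors attain their maxima compatibly on |z|=r). Then log M(r) = log 2 + 3·log r + 6r^2, dominated by the last term, so log log M(r) ~ 2·log r. The polynomial factor 2z^3 contributes only a log r term and does not affect the order. ρ = 2.
Therefore ρ = 2.

Order ρ = 2.


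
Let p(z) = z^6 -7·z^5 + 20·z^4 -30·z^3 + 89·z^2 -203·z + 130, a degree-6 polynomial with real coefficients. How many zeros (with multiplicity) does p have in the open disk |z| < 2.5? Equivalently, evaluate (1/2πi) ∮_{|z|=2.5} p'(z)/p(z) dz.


The zeros of p are: (3 + 2i), (3 - 2i), 2, (-1 + 2i), (-1 - 2i), 1.
Their magnitudes are: 3.606, 3.606, 2, 2.236, 2.236, 1.
Zeros with |z| < R = 2.5: 2, (-1 + 2i), (-1 - 2i), 1.
Count = 4.
By the argument principle, (1/2πi) ∮_{|z|=R} p'(z)/p(z) dz equals exactly this count.

Number of zeros inside |z| < 2.5: 4.


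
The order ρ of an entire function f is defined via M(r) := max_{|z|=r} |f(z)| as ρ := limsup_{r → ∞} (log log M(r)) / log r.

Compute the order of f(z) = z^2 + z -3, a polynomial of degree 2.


|f(z)| ≤ Σ|c_k|·r^k = O(r^2) as r → ∞. Polynomial growth is O(e^{r^ε}) for every ε > 0 (since r^2/e^{r^ε} → 0), so ρ ≤ ε for all ε > 0, i.e. ρ = 0. Every nonconstant polynomial has order 0.
Therefore ρ = 0.

Order ρ = 0.


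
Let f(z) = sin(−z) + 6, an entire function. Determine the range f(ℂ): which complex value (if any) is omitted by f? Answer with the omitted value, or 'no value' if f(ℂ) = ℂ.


Little Picard bounds the complement of f(ℂ) to at most one point.
sin is entire and surjective onto ℂ: for every w ∈ ℂ, sin(ζ) = w has a solution ζ ∈ ℂ (e.g., via the complex inverse arcsin). With ζ = −z this gives z = ζ/(-1). Then 1·sin(−z) takes every value in 1·ℂ = ℂ, and adding 6 is a bijection of ℂ. So f is surjective and omits no value. (Note: only on the real line is sin bounded by [−1, 1].)

Omitted value: no value.


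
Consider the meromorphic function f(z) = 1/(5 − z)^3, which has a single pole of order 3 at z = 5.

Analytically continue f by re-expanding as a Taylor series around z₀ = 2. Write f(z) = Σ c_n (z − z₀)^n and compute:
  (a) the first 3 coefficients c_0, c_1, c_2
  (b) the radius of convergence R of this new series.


Let w = z − z₀, so z = z₀ + w.
Then 5 − z = 5 − (z₀ + w) = (5 − z₀) − w = 3 − w.
f(z) = 1/(3 − w)^3 = (1/(3)^3) · (1 − w/(3))^{−3}.
By the binomial series (1−u)^{−3} = Σ_{n≥0} C(n+2, 2) u^n for |u|<1, with u = w/(3):
  c_n = C(n+2, 2) / (3)^(n+3).
  c_0 = 1/(3)^3 = 1/27.
  c_1 = 3/(3)^4 = 1/27.
  c_2 = 6/(3)^5 = 2/81.
The series is valid for |w/d| < 1, i.e. |z − z₀| < |d|.
Radius of convergence: R = |5 − z₀| = |3| = 3 (distance from z₀ to the singularity z = 5).

c_0 = 1/27, c_1 = 1/27, c_2 = 2/81; R = 3.


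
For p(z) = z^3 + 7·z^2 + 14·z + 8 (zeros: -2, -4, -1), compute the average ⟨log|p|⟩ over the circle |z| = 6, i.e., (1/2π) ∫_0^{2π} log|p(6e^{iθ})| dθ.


Zeros: -4, -2, -1; r = 6.
Inside |z| < r: -4, -2, -1. Outside (|z| ≥ r): ∅.
p(0) = 8, so log|p(0)| = log(8) = 2.0794.
Apply Jensen: I(r) = log|p(0)| + Σ_k log(r/|z_k|), summed over zeros inside |z| < r.
  log(r/|z_k|) for z_k = -2: log(6/2) = 1.0986
  log(r/|z_k|) for z_k = -4: log(6/4) = 0.4055
  log(r/|z_k|) for z_k = -1: log(6/1) = 1.7918
Sum over inside zeros: 3.2958.
I(r) = log|p(0)| + (inside sum) = 2.0794 + 3.2958 = 5.3753.
Closed form (all zeros inside, monic): I(r) = n·log(r) = 3·log(6) = 5.3753. ✓

I(r) ≈ 5.3753.


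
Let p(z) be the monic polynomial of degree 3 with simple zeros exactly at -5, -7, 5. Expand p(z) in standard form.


The polynomial is p(z) = ∏_{α ∈ S} (z − α), where S = {-5, -7, 5}.
Expanding the product yields: p(z) = z^3 + 7·z^2 -25·z -175.
The resulting polynomial has degree 3 and real coefficients as required.

p(z) = z^3 + 7·z^2 -25·z -175.


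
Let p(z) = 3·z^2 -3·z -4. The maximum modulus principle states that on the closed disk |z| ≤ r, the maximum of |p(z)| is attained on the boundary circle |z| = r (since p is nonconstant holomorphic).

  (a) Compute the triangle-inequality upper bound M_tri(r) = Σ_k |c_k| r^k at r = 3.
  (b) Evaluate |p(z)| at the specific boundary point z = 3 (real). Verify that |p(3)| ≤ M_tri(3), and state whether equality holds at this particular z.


Coefficients: c_0 = -4, c_1 = -3, c_2 = 3. Radius r = 3.
Part (a). Triangle bound: M_tri(r) = Σ_k |c_k| r^k
  = |-4|·3^0 + |-3|·3^1 + |3|·3^2
  = 4 + 9 + 27 = 40.
This bounds M(r) := max_{|z|=r} |p(z)| from above; equality holds iff all terms c_k z^k can be made to align in phase at a single z on |z|=r.
Part (b). At z = 3 (real, on the circle |z| = r):
  p(3) = (-4)·3^0 + (-3)·3^1 + (3)·3^2 = 14.
  |p(3)| = 14.
Check: |p(3)| = 14 ≤ 40 = M_tri(3). ✓ Equality does not hold at z = 3 (the coefficients have mixed signs, so the terms do not all align in phase there).

M_tri(3) = 40; |p(3)| = 14; equality at z=3: no.


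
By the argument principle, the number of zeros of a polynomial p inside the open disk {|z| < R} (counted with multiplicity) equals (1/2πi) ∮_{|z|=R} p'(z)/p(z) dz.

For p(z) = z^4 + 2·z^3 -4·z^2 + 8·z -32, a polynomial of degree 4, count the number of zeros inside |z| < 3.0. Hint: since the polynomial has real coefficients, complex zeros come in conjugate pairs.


The zeros of p are: (0 + 2i), (0 - 2i), 2, -4.
Their magnitudes are: 2, 2, 2, 4.
Zeros with |z| < R = 3.0: (0 + 2i), (0 - 2i), 2.
Count = 3.
By the argument principle, (1/2πi) ∮_{|z|=R} p'(z)/p(z) dz equals exactly this count.

Number of zeros inside |z| < 3.0: 3.


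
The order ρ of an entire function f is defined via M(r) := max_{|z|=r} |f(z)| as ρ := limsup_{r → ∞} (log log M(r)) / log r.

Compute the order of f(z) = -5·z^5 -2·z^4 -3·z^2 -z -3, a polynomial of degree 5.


|f(z)| ≤ Σ|c_k|·r^k = O(r^5) as r → ∞. Polynomial growth is O(e^{r^ε}) for every ε > 0 (since r^5/e^{r^ε} → 0), so ρ ≤ ε for all ε > 0, i.e. ρ = 0. Every nonconstant polynomial has order 0.
Therefore ρ = 0.

Order ρ = 0.


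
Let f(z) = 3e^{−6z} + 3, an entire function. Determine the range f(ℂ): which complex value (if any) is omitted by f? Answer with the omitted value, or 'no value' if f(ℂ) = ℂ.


Little Picard bounds the complement of f(ℂ) to at most one point.
e^{−6z} is never zero on ℂ, so 3·e^{−6z} takes every value in ℂ ∖ {0}. Adding 3 shifts the range to ℂ ∖ {3}. Thus f omits exactly the value 3.

Omitted value: 3.


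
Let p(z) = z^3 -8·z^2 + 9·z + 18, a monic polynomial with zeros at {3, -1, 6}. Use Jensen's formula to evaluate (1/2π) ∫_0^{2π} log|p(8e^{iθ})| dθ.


Zeros: -1, 3, 6; r = 8.
Inside |z| < r: -1, 3, 6. Outside (|z| ≥ r): ∅.
p(0) = 18, so log|p(0)| = log(18) = 2.8904.
Apply Jensen: I(r) = log|p(0)| + Σ_k log(r/|z_k|), summed over zeros inside |z| < r.
  log(r/|z_k|) for z_k = 3: log(8/3) = 0.9808
  log(r/|z_k|) for z_k = -1: log(8/1) = 2.0794
  log(r/|z_k|) for z_k = 6: log(8/6) = 0.2877
Sum over inside zeros: 3.3480.
I(r) = log|p(0)| + (inside sum) = 2.8904 + 3.3480 = 6.2383.
Closed form (all zeros inside, monic): I(r) = n·log(r) = 3·log(8) = 6.2383. ✓

I(r) ≈ 6.2383.


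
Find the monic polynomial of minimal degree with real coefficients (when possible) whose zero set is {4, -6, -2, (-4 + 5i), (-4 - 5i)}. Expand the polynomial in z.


The polynomial is p(z) = ∏_{α ∈ S} (z − α), where S = {4, -6, -2, (-4 + 5i), (-4 - 5i)}.
Expanding the product yields: p(z) = z^5 + 12·z^4 + 53·z^3 -44·z^2 -1204·z -1968.
Note conjugate pairs combine to real quadratics: (z − (-4+5i))(z − (-4−5i)) = z² + 8z + 41.
The resulting polynomial has degree 5 and real coefficients as required.

p(z) = z^5 + 12·z^4 + 53·z^3 -44·z^2 -1204·z -1968.


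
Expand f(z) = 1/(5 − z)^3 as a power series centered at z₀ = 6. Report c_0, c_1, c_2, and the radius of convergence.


Let w = z − z₀, so z = z₀ + w.
Then 5 − z = 5 − (z₀ + w) = (5 − z₀) − w = -1 − w.
f(z) = 1/(-1 − w)^3 = (1/(-1)^3) · (1 − w/(-1))^{−3}.
By the binomial series (1−u)^{−3} = Σ_{n≥0} C(n+2, 2) u^n for |u|<1, with u = w/(-1):
  c_n = C(n+2, 2) / (-1)^(n+3).
  c_0 = 1/(-1)^3 = -1.
  c_1 = 3/(-1)^4 = 3.
  c_2 = 6/(-1)^5 = -6.
The series is valid for |w/d| < 1, i.e. |z − z₀| < |d|.
Radius of convergence: R = |5 − z₀| = |-1| = 1 (distance from z₀ to the singularity z = 5).

c_0 = -1, c_1 = 3, c_2 = -6; R = 1.


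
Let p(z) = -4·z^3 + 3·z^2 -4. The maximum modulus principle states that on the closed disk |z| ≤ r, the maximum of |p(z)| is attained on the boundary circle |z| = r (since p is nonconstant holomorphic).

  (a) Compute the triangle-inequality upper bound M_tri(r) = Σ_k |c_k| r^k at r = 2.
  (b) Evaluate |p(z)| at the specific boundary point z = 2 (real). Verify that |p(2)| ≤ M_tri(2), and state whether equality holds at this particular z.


Coefficients: c_0 = -4, c_1 = 0, c_2 = 3, c_3 = -4. Radius r = 2.
Part (a). Triangle bound: M_tri(r) = Σ_k |c_k| r^k
  = |-4|·2^0 + |0|·2^1 + |3|·2^2 + |-4|·2^3
  = 4 + 0 + 12 + 32 = 48.
This bounds M(r) := max_{|z|=r} |p(z)| from above; equality holds iff all terms c_k z^k can be made to align in phase at a single z on |z|=r.
Part (b). At z = 2 (real, on the circle |z| = r):
  p(2) = (-4)·2^0 + (0)·2^1 + (3)·2^2 + (-4)·2^3 = -24.
  |p(2)| = 24.
Check: |p(2)| = 24 ≤ 48 = M_tri(2). ✓ Equality does not hold at z = 2 (the coefficients have mixed signs, so the terms do not all align in phase there).

M_tri(2) = 48; |p(2)| = 24; equality at z=2: no.


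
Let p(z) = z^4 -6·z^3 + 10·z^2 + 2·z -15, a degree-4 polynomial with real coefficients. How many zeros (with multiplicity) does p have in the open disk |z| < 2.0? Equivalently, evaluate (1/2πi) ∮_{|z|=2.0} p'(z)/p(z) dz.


The zeros of p are: (2 + 1i), (2 - 1i), 3, -1.
Their magnitudes are: 2.236, 2.236, 3, 1.
Zeros with |z| < R = 2.0: -1.
Count = 1.
By the argument principle, (1/2πi) ∮_{|z|=R} p'(z)/p(z) dz equals exactly this count.

Number of zeros inside |z| < 2.0: 1.


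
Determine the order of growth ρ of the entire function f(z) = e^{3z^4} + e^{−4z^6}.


Each summand is entire of order 4 and 6 respectively (as in the single-exponential case). The order of a sum is at most the max of the orders, so ρ ≤ 6. For the lower bound: on |z|=r choose arg z so that -4z^6 is real positive; then |e^{-4z^6}| = e^{4r^6} while |e^{3z^4}| ≤ e^{3r^4} = o(e^{4r^6}). So |f| ≥ e^{4r^6}(1 − o(1)) and ρ ≥ 6. Hence ρ = max(4, 6) = 6.
Therefore ρ = 6.

Order ρ = 6.


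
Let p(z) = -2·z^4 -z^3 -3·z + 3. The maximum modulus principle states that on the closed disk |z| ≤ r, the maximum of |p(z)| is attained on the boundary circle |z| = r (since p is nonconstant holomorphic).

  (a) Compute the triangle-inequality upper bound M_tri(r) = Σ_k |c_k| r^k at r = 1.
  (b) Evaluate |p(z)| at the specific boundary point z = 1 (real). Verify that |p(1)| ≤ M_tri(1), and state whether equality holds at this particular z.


Coefficients: c_0 = 3, c_1 = -3, c_2 = 0, c_3 = -1, c_4 = -2. Radius r = 1.
Part (a). Triangle bound: M_tri(r) = Σ_k |c_k| r^k
  = |3|·1^0 + |-3|·1^1 + |0|·1^2 + |-1|·1^3 + |-2|·1^4
  = 3 + 3 + 0 + 1 + 2 = 9.
This bounds M(r) := max_{|z|=r} |p(z)| from above; equality holds iff all terms c_k z^k can be made to align in phase at a single z on |z|=r.
Part (b). At z = 1 (real, on the circle |z| = r):
  p(1) = (3)·1^0 + (-3)·1^1 + (0)·1^2 + (-1)·1^3 + (-2)·1^4 = -3.
  |p(1)| = 3.
Check: |p(1)| = 3 ≤ 9 = M_tri(1). ✓ Equality does not hold at z = 1 (the coefficients have mixed signs, so the terms do not all align in phase there).

M_tri(1) = 9; |p(1)| = 3; equality at z=1: no.


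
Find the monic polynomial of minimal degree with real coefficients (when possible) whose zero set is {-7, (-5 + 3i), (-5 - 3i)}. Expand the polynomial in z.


The polynomial is p(z) = ∏_{α ∈ S} (z − α), where S = {-7, (-5 + 3i), (-5 - 3i)}.
Expanding the product yields: p(z) = z^3 + 17·z^2 + 104·z + 238.
Note conjugate pairs combine to real quadratics: (z − (-5+3i))(z − (-5−3i)) = z² + 10z + 34.
The resulting polynomial has degree 3 and real coefficients as required.

p(z) = z^3 + 17·z^2 + 104·z + 238.


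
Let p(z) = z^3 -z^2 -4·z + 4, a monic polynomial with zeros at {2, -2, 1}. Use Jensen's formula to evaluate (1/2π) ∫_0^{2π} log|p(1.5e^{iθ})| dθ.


Zeros: -2, 1, 2; r = 1.5.
Inside |z| < r: 1. Outside (|z| ≥ r): -2, 2.
p(0) = 4, so log|p(0)| = log(4) = 1.3863.
Apply Jensen: I(r) = log|p(0)| + Σ_k log(r/|z_k|), summed over zeros inside |z| < r.
  log(r/|z_k|) for z_k = 1: log(1.5/1) = 0.4055
  Outside zeros (-2, 2) contribute nothing to the Jensen sum.
Sum over inside zeros: 0.4055.
I(r) = log|p(0)| + (inside sum) = 1.3863 + 0.4055 = 1.7918.
Note: since some zeros are outside |z| ≤ r, the simplified n·log(r) form does NOT apply — only the inside zeros contribute.

I(r) ≈ 1.7918.


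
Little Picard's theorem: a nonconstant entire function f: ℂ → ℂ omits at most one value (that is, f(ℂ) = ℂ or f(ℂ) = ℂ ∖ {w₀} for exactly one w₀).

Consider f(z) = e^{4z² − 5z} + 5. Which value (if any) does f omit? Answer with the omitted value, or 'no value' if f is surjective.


Little Picard bounds the complement of f(ℂ) to at most one point.
The exponent g(z) = 4z² − 5z is a nonconstant polynomial, hence surjective onto ℂ. So e^{g(z)} takes every value in {e^w : w ∈ ℂ} = ℂ ∖ {0}. Adding 5 shifts the range to ℂ ∖ {5}. f omits exactly 5.

Omitted value: 5.


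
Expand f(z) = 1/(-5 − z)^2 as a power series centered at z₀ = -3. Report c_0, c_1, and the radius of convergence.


Let w = z − z₀, so z = z₀ + w.
Then -5 − z = -5 − (z₀ + w) = (-5 − z₀) − w = -2 − w.
f(z) = 1/(-2 − w)^2 = (1/(-2)^2) · (1 − w/(-2))^{−2}.
By the binomial series (1−u)^{−2} = Σ_{n≥0} C(n+1, 1) u^n for |u|<1, with u = w/(-2):
  c_n = C(n+1, 1) / (-2)^(n+2).
  c_0 = 1/(-2)^2 = 1/4.
  c_1 = 2/(-2)^3 = -1/4.
The series is valid for |w/d| < 1, i.e. |z − z₀| < |d|.
Radius of convergence: R = |-5 − z₀| = |-2| = 2 (distance from z₀ to the singularity z = -5).

c_0 = 1/4, c_1 = -1/4; R = 2.


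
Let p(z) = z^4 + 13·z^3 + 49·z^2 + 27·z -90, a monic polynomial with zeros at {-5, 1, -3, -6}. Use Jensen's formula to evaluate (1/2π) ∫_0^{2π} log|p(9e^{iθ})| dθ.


Zeros: -6, -5, -3, 1; r = 9.
Inside |z| < r: -6, -5, -3, 1. Outside (|z| ≥ r): ∅.
p(0) = -90, so log|p(0)| = log(90) = 4.4998.
Apply Jensen: I(r) = log|p(0)| + Σ_k log(r/|z_k|), summed over zeros inside |z| < r.
  log(r/|z_k|) for z_k = -5: log(9/5) = 0.5878
  log(r/|z_k|) for z_k = 1: log(9/1) = 2.1972
  log(r/|z_k|) for z_k = -3: log(9/3) = 1.0986
  log(r/|z_k|) for z_k = -6: log(9/6) = 0.4055
Sum over inside zeros: 4.2891.
I(r) = log|p(0)| + (inside sum) = 4.4998 + 4.2891 = 8.7889.
Closed form (all zeros inside, monic): I(r) = n·log(r) = 4·log(9) = 8.7889. ✓

I(r) ≈ 8.7889.


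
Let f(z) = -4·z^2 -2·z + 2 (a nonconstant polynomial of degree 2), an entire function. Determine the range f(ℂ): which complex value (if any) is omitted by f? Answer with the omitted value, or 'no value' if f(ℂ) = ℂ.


Little Picard bounds the complement of f(ℂ) to at most one point.
For every w ∈ ℂ, the equation p(z) − w = 0 is a nonconstant polynomial in z and hence has at least one root by the fundamental theorem of algebra. So p is surjective onto ℂ, omitting no value.

Omitted value: no value.


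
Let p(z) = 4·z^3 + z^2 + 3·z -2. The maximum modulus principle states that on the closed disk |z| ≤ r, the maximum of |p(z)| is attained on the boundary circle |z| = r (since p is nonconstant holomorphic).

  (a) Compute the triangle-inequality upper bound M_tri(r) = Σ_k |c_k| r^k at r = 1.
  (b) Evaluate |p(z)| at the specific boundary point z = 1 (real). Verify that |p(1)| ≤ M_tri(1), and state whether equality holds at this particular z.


Coefficients: c_0 = -2, c_1 = 3, c_2 = 1, c_3 = 4. Radius r = 1.
Part (a). Triangle bound: M_tri(r) = Σ_k |c_k| r^k
  = |-2|·1^0 + |3|·1^1 + |1|·1^2 + |4|·1^3
  = 2 + 3 + 1 + 4 = 10.
This bounds M(r) := max_{|z|=r} |p(z)| from above; equality holds iff all terms c_k z^k can be made to align in phase at a single z on |z|=r.
Part (b). At z = 1 (real, on the circle |z| = r):
  p(1) = (-2)·1^0 + (3)·1^1 + (1)·1^2 + (4)·1^3 = 6.
  |p(1)| = 6.
Check: |p(1)| = 6 ≤ 10 = M_tri(1). ✓ Equality does not hold at z = 1 (the coefficients have mixed signs, so the terms do not all align in phase there).

M_tri(1) = 10; |p(1)| = 6; equality at z=1: no.


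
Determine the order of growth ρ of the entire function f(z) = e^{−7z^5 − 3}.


|e^{−7z^5 − 3}| = e^{Re(-7·z^5) + -3} ≤ e^{7|z|^5 + -3} = e^{7r^5 + -3} on |z| = r, so ρ ≤ 5. Choosing z on |z|=r so that -7·z^5 is real positive (always possible by picking arg z appropriately) gives |f(z)| = e^{7r^5 + -3}, matching the bound. The additive constant -3 does not affect log log M(r) ~ 5·log r. Hence ρ = 5.
Therefore ρ = 5.

Order ρ = 5.


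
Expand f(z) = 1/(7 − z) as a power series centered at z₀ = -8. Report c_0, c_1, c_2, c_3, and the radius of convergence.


Let w = z − z₀, so z = z₀ + w.
Then 7 − z = 7 − (z₀ + w) = (7 − z₀) − w = 15 − w.
f(z) = 1/(15 − w) = (1/(15)) · 1/(1 − w/(15)) = Σ_{n≥0} w^n / (15)^(n+1).
So c_n = 1/(15)^(n+1):
  c_0 = 1/(15)^1 = 1/15.
  c_1 = 1/(15)^2 = 1/225.
  c_2 = 1/(15)^3 = 1/3375.
  c_3 = 1/(15)^4 = 1/50625.
The series is valid for |w/d| < 1, i.e. |z − z₀| < |d|.
Radius of convergence: R = |7 − z₀| = |15| = 15 (distance from z₀ to the singularity z = 7).

c_0 = 1/15, c_1 = 1/225, c_2 = 1/3375, c_3 = 1/50625; R = 15.


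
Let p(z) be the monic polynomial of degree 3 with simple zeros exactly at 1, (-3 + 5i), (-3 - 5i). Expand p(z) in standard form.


The polynomial is p(z) = ∏_{α ∈ S} (z − α), where S = {1, (-3 + 5i), (-3 - 5i)}.
Expanding the product yields: p(z) = z^3 + 5·z^2 + 28·z -34.
Note conjugate pairs combine to real quadratics: (z − (-3+5i))(z − (-3−5i)) = z² + 6z + 34.
The resulting polynomial has degree 3 and real coefficients as required.

p(z) = z^3 + 5·z^2 + 28·z -34.


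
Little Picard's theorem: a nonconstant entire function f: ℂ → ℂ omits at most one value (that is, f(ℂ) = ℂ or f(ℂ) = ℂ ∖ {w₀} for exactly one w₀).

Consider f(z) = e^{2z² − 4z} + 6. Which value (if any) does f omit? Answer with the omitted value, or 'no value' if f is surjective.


Little Picard bounds the complement of f(ℂ) to at most one point.
The exponent g(z) = 2z² − 4z is a nonconstant polynomial, hence surjective onto ℂ. So e^{g(z)} takes every value in {e^w : w ∈ ℂ} = ℂ ∖ {0}. Adding 6 shifts the range to ℂ ∖ {6}. f omits exactly 6.

Omitted value: 6.


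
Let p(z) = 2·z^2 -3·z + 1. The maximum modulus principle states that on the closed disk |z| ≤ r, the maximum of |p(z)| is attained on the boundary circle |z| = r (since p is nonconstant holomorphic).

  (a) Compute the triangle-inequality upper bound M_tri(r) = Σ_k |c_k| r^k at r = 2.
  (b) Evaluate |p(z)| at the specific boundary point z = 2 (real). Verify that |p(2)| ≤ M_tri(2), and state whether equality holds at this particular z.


Coefficients: c_0 = 1, c_1 = -3, c_2 = 2. Radius r = 2.
Part (a). Triangle bound: M_tri(r) = Σ_k |c_k| r^k
  = |1|·2^0 + |-3|·2^1 + |2|·2^2
  = 1 + 6 + 8 = 15.
This bounds M(r) := max_{|z|=r} |p(z)| from above; equality holds iff all terms c_k z^k can be made to align in phase at a single z on |z|=r.
Part (b). At z = 2 (real, on the circle |z| = r):
  p(2) = (1)·2^0 + (-3)·2^1 + (2)·2^2 = 3.
  |p(2)| = 3.
Check: |p(2)| = 3 ≤ 15 = M_tri(2). ✓ Equality does not hold at z = 2 (the coefficients have mixed signs, so the terms do not all align in phase there).

M_tri(2) = 15; |p(2)| = 3; equality at z=2: no.


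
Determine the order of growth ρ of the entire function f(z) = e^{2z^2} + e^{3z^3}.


Each summand is entire of order 2 and 3 respectively (as in the single-exponential case). The order of a sum is at most the max of the orders, so ρ ≤ 3. For the lower bound: on |z|=r choose arg z so that 3z^3 is real positive; then |e^{3z^3}| = e^{3r^3} while |e^{2z^2}| ≤ e^{2r^2} = o(e^{3r^3}). So |f| ≥ e^{3r^3}(1 − o(1)) and ρ ≥ 3. Hence ρ = max(2, 3) = 3.
Therefore ρ = 3.

Order ρ = 3.


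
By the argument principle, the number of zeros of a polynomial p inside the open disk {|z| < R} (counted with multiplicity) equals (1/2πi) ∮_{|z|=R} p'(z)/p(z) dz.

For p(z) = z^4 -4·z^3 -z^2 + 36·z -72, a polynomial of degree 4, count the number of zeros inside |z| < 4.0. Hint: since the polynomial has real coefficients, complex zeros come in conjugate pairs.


The zeros of p are: 3, (2 + 2i), (2 - 2i), -3.
Their magnitudes are: 3, 2.828, 2.828, 3.
Zeros with |z| < R = 4.0: 3, (2 + 2i), (2 - 2i), -3.
Count = 4.
By the argument principle, (1/2πi) ∮_{|z|=R} p'(z)/p(z) dz equals exactly this count.

Number of zeros inside |z| < 4.0: 4.


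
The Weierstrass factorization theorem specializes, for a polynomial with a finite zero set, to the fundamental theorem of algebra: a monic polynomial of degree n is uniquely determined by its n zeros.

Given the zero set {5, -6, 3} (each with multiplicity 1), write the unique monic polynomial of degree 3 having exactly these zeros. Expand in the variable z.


The polynomial is p(z) = ∏_{α ∈ S} (z − α), where S = {5, -6, 3}.
Expanding the product yields: p(z) = z^3 -2·z^2 -33·z + 90.
The resulting polynomial has degree 3 and real coefficients as required.

p(z) = z^3 -2·z^2 -33·z + 90.


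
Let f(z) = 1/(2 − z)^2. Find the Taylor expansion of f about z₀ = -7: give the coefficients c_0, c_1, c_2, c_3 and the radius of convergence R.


Let w = z − z₀, so z = z₀ + w.
Then 2 − z = 2 − (z₀ + w) = (2 − z₀) − w = 9 − w.
f(z) = 1/(9 − w)^2 = (1/(9)^2) · (1 − w/(9))^{−2}.
By the binomial series (1−u)^{−2} = Σ_{n≥0} C(n+1, 1) u^n for |u|<1, with u = w/(9):
  c_n = C(n+1, 1) / (9)^(n+2).
  c_0 = 1/(9)^2 = 1/81.
  c_1 = 2/(9)^3 = 2/729.
  c_2 = 3/(9)^4 = 1/2187.
  c_3 = 4/(9)^5 = 4/59049.
The series is valid for |w/d| < 1, i.e. |z − z₀| < |d|.
Radius of convergence: R = |2 − z₀| = |9| = 9 (distance from z₀ to the singularity z = 2).

c_0 = 1/81, c_1 = 2/729, c_2 = 1/2187, c_3 = 4/59049; R = 9.


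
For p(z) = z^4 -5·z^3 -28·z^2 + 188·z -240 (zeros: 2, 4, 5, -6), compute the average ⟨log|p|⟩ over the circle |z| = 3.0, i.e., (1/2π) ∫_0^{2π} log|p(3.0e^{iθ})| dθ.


Zeros: -6, 2, 4, 5; r = 3.0.
Inside |z| < r: 2. Outside (|z| ≥ r): -6, 4, 5.
p(0) = -240, so log|p(0)| = log(240) = 5.4806.
Apply Jensen: I(r) = log|p(0)| + Σ_k log(r/|z_k|), summed over zeros inside |z| < r.
  log(r/|z_k|) for z_k = 2: log(3.0/2) = 0.4055
  Outside zeros (-6, 4, 5) contribute nothing to the Jensen sum.
Sum over inside zeros: 0.4055.
I(r) = log|p(0)| + (inside sum) = 5.4806 + 0.4055 = 5.8861.
Note: since some zeros are outside |z| ≤ r, the simplified n·log(r) form does NOT apply — only the inside zeros contribute.

I(r) ≈ 5.8861.


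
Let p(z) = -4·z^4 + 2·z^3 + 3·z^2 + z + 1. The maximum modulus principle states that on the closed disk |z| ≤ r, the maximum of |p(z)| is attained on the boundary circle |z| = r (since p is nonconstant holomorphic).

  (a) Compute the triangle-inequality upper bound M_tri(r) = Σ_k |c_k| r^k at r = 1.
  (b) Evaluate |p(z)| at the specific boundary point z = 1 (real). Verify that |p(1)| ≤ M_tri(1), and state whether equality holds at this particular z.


Coefficients: c_0 = 1, c_1 = 1, c_2 = 3, c_3 = 2, c_4 = -4. Radius r = 1.
Part (a). Triangle bound: M_tri(r) = Σ_k |c_k| r^k
  = |1|·1^0 + |1|·1^1 + |3|·1^2 + |2|·1^3 + |-4|·1^4
  = 1 + 1 + 3 + 2 + 4 = 11.
This bounds M(r) := max_{|z|=r} |p(z)| from above; equality holds iff all terms c_k z^k can be made to align in phase at a single z on |z|=r.
Part (b). At z = 1 (real, on the circle |z| = r):
  p(1) = (1)·1^0 + (1)·1^1 + (3)·1^2 + (2)·1^3 + (-4)·1^4 = 3.
  |p(1)| = 3.
Check: |p(1)| = 3 ≤ 11 = M_tri(1). ✓ Equality does not hold at z = 1 (the coefficients have mixed signs, so the terms do not all align in phase there).

M_tri(1) = 11; |p(1)| = 3; equality at z=1: no.


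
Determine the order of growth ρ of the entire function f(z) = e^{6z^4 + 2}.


|e^{6z^4 + 2}| = e^{Re(6·z^4) + 2} ≤ e^{6|z|^4 + 2} = e^{6r^4 + 2} on |z| = r, so ρ ≤ 4. Choosing z on |z|=r so that 6·z^4 is real positive (always possible by picking arg z appropriately) gives |f(z)| = e^{6r^4 + 2}, matching the bound. The additive constant 2 does not affect log log M(r) ~ 4·log r. Hence ρ = 4.
Therefore ρ = 4.

Order ρ = 4.


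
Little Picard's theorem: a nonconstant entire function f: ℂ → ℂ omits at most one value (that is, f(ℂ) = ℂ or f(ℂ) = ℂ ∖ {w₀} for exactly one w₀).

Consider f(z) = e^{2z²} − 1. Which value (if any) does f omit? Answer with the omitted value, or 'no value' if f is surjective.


Little Picard bounds the complement of f(ℂ) to at most one point.
The exponent g(z) = 2z² is a nonconstant polynomial, hence surjective onto ℂ. So e^{g(z)} takes every value in {e^w : w ∈ ℂ} = ℂ ∖ {0}. Adding -1 shifts the range to ℂ ∖ {-1}. f omits exactly -1.

Omitted value: -1.


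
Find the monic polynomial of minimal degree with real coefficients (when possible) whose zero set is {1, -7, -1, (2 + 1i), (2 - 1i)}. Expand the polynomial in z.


The polynomial is p(z) = ∏_{α ∈ S} (z − α), where S = {1, -7, -1, (2 + 1i), (2 - 1i)}.
Expanding the product yields: p(z) = z^5 + 3·z^4 -24·z^3 + 32·z^2 + 23·z -35.
Note conjugate pairs combine to real quadratics: (z − (2+1i))(z − (2−1i)) = z² − 4z + 5.
The resulting polynomial has degree 5 and real coefficients as required.

p(z) = z^5 + 3·z^4 -24·z^3 + 32·z^2 + 23·z -35.


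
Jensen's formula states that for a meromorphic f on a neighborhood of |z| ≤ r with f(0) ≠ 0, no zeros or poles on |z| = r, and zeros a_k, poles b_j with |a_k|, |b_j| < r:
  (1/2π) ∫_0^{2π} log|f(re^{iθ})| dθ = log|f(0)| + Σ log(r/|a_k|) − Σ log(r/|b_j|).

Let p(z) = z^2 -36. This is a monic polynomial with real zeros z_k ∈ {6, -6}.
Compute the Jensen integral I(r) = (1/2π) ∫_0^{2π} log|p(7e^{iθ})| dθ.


Zeros: -6, 6; r = 7.
Inside |z| < r: -6, 6. Outside (|z| ≥ r): ∅.
p(0) = -36, so log|p(0)| = log(36) = 3.5835.
Apply Jensen: I(r) = log|p(0)| + Σ_k log(r/|z_k|), summed over zeros inside |z| < r.
  log(r/|z_k|) for z_k = 6: log(7/6) = 0.1542
  log(r/|z_k|) for z_k = -6: log(7/6) = 0.1542
Sum over inside zeros: 0.3083.
I(r) = log|p(0)| + (inside sum) = 3.5835 + 0.3083 = 3.8918.
Closed form (all zeros inside, monic): I(r) = n·log(r) = 2·log(7) = 3.8918. ✓

I(r) ≈ 3.8918.


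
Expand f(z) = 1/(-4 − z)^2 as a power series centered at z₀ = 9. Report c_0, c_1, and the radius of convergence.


Let w = z − z₀, so z = z₀ + w.
Then -4 − z = -4 − (z₀ + w) = (-4 − z₀) − w = -13 − w.
f(z) = 1/(-13 − w)^2 = (1/(-13)^2) · (1 − w/(-13))^{−2}.
By the binomial series (1−u)^{−2} = Σ_{n≥0} C(n+1, 1) u^n for |u|<1, with u = w/(-13):
  c_n = C(n+1, 1) / (-13)^(n+2).
  c_0 = 1/(-13)^2 = 1/169.
  c_1 = 2/(-13)^3 = -2/2197.
The series is valid for |w/d| < 1, i.e. |z − z₀| < |d|.
Radius of convergence: R = |-4 − z₀| = |-13| = 13 (distance from z₀ to the singularity z = -4).

c_0 = 1/169, c_1 = -2/2197; R = 13.


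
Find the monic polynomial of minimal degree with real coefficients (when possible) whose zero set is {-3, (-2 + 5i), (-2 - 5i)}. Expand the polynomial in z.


The polynomial is p(z) = ∏_{α ∈ S} (z − α), where S = {-3, (-2 + 5i), (-2 - 5i)}.
Expanding the product yields: p(z) = z^3 + 7·z^2 + 41·z + 87.
Note conjugate pairs combine to real quadratics: (z − (-2+5i))(z − (-2−5i)) = z² + 4z + 29.
The resulting polynomial has degree 3 and real coefficients as required.

p(z) = z^3 + 7·z^2 + 41·z + 87.


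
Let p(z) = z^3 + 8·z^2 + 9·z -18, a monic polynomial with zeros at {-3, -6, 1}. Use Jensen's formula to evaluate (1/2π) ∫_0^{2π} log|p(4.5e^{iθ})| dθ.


Zeros: -6, -3, 1; r = 4.5.
Inside |z| < r: -3, 1. Outside (|z| ≥ r): -6.
p(0) = -18, so log|p(0)| = log(18) = 2.8904.
Apply Jensen: I(r) = log|p(0)| + Σ_k log(r/|z_k|), summed over zeros inside |z| < r.
  log(r/|z_k|) for z_k = -3: log(4.5/3) = 0.4055
  log(r/|z_k|) for z_k = 1: log(4.5/1) = 1.5041
  Outside zeros (-6) contribute nothing to the Jensen sum.
Sum over inside zeros: 1.9095.
I(r) = log|p(0)| + (inside sum) = 2.8904 + 1.9095 = 4.7999.
Note: since some zeros are outside |z| ≤ r, the simplified n·log(r) form does NOT apply — only the inside zeros contribute.

I(r) ≈ 4.7999.


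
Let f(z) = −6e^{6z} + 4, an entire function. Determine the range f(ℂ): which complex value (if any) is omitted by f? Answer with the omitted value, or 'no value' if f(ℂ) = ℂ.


Little Picard bounds the complement of f(ℂ) to at most one point.
e^{6z} is never zero on ℂ, so -6·e^{6z} takes every value in ℂ ∖ {0}. Adding 4 shifts the range to ℂ ∖ {4}. Thus f omits exactly the value 4.

Omitted value: 4.


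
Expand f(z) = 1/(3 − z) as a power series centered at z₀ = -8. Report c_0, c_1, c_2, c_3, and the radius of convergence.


Let w = z − z₀, so z = z₀ + w.
Then 3 − z = 3 − (z₀ + w) = (3 − z₀) − w = 11 − w.
f(z) = 1/(11 − w) = (1/(11)) · 1/(1 − w/(11)) = Σ_{n≥0} w^n / (11)^(n+1).
So c_n = 1/(11)^(n+1):
  c_0 = 1/(11)^1 = 1/11.
  c_1 = 1/(11)^2 = 1/121.
  c_2 = 1/(11)^3 = 1/1331.
  c_3 = 1/(11)^4 = 1/14641.
The series is valid for |w/d| < 1, i.e. |z − z₀| < |d|.
Radius of convergence: R = |3 − z₀| = |11| = 11 (distance from z₀ to the singularity z = 3).

c_0 = 1/11, c_1 = 1/121, c_2 = 1/1331, c_3 = 1/14641; R = 11.
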